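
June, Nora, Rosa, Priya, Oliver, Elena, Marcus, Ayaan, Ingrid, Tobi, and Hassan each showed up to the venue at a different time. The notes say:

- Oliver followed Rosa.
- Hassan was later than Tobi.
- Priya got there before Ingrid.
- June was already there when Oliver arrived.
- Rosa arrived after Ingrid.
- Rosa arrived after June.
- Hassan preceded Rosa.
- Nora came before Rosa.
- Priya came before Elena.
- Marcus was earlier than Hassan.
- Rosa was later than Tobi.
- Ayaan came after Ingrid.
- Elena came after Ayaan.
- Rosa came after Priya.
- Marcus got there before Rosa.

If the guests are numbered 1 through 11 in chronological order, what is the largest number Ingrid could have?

Ingrid must come before Ayaan, Elena, Oliver, and Rosa — 4 guests forced after them.
Everything else can be placed before Ingrid in some valid order, so Ingrid can sit as late as position 11 − 4 = 7.

7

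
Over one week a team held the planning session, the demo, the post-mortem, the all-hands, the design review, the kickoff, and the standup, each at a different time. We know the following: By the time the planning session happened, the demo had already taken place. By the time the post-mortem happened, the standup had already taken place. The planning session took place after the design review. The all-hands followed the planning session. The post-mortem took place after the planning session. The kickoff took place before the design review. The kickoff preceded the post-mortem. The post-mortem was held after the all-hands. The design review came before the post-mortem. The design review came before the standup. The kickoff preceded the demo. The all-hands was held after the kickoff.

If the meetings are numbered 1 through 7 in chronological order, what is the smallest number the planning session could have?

4

The demo, the design review, and the kickoff must all come before the planning session — 3 forced predecessors.
Nothing else is forced ahead of the planning session, so its earliest slot is position 3 + 1 = 4.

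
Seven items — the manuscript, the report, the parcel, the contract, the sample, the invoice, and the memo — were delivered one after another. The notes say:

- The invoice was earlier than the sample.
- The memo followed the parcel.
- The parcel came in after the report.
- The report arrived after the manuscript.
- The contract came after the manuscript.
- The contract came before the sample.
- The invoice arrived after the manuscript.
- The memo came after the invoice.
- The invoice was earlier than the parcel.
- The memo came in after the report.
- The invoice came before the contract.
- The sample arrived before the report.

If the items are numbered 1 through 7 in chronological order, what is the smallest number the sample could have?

The contract, the invoice, and the manuscript must all come before the sample — 3 forced predecessors.
Nothing else is forced ahead of the sample, so its earliest slot is position 3 + 1 = 4.

4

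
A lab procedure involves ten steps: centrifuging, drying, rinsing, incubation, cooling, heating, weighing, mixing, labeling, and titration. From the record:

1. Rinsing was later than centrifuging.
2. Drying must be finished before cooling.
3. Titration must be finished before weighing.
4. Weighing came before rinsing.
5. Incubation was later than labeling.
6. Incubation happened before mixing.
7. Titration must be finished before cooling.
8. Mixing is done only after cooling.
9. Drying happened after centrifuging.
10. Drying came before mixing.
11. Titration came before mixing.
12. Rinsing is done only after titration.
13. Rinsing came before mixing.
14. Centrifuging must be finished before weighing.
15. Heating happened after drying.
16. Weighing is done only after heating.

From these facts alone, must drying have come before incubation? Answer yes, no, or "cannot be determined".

cannot be determined

No chain of stated constraints runs from drying to incubation, and none runs from incubation to drying either.
So the relative order of drying and incubation is not fixed by the given facts.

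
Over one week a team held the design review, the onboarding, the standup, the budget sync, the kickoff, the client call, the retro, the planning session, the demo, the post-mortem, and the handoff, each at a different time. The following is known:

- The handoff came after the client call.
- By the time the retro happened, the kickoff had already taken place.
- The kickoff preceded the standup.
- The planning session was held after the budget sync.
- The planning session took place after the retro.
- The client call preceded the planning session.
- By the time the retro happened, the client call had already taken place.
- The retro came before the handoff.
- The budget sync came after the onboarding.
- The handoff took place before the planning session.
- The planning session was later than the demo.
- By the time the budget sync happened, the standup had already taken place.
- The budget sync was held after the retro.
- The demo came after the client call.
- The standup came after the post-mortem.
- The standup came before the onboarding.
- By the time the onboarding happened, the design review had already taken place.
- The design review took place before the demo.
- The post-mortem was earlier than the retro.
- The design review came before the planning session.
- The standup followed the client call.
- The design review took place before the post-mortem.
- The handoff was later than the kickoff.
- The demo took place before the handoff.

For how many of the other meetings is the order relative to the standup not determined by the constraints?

3

Forced before the standup: the client call, the design review, the kickoff, and the post-mortem; forced after the standup: the budget sync, the onboarding, and the planning session.
That leaves the demo, the handoff, and the retro with no forced order relative to the standup — 3.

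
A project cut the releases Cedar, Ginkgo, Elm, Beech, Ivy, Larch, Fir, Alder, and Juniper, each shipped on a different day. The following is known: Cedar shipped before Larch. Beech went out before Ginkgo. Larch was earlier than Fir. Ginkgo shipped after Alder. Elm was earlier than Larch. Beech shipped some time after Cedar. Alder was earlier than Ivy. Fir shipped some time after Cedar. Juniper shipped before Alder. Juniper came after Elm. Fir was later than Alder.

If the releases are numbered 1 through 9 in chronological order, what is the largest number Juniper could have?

5

Juniper must come before Alder, Fir, Ginkgo, and Ivy — 4 releases forced after it.
Everything else can be placed before Juniper in some valid order, so Juniper can sit as late as position 9 − 4 = 5.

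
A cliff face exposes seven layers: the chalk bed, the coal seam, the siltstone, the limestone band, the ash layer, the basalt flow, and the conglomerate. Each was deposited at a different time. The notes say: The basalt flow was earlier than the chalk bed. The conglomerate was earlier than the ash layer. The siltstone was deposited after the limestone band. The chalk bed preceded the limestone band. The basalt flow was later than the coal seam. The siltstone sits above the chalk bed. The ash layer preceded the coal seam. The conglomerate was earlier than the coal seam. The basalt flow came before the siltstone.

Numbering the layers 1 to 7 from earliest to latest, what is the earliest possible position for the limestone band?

6

The ash layer, the basalt flow, the chalk bed, the coal seam, and the conglomerate must all come before the limestone band — 5 forced predecessors.
Nothing else is forced ahead of the limestone band, so its earliest slot is position 5 + 1 = 6.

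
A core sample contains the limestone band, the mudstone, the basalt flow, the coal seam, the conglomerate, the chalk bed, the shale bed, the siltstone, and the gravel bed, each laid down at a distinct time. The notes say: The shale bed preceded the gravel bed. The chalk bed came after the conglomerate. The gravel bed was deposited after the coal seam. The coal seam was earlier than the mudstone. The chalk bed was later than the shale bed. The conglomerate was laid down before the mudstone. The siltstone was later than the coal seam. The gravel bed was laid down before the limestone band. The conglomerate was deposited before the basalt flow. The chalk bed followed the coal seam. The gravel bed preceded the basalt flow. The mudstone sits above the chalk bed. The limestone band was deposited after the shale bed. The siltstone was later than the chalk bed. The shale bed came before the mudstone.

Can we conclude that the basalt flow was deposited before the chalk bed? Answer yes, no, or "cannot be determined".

cannot be determined

No chain of stated constraints runs from the basalt flow to the chalk bed, and none runs from the chalk bed to the basalt flow either.
So the relative order of the basalt flow and the chalk bed is not fixed by the given facts.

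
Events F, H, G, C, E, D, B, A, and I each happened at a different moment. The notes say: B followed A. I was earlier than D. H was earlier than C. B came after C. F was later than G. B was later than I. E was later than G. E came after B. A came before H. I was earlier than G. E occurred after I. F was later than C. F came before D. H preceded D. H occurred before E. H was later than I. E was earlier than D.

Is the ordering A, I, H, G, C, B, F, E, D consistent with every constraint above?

yes

Check each stated constraint against the proposed order — e.g. H is ahead of D; I is ahead of D. Every pair is in the required order; nothing is violated.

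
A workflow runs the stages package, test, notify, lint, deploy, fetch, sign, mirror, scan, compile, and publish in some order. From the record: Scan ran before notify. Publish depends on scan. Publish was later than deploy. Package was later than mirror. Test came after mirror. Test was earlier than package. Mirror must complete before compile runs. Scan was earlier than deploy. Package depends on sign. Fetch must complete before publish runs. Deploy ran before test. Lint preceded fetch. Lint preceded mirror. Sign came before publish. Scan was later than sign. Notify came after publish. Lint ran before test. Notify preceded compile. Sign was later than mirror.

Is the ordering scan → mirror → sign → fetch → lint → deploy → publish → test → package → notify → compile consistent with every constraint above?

no

The constraints require lint before fetch, but in the proposed sequence fetch appears ahead of lint. That one violation is enough.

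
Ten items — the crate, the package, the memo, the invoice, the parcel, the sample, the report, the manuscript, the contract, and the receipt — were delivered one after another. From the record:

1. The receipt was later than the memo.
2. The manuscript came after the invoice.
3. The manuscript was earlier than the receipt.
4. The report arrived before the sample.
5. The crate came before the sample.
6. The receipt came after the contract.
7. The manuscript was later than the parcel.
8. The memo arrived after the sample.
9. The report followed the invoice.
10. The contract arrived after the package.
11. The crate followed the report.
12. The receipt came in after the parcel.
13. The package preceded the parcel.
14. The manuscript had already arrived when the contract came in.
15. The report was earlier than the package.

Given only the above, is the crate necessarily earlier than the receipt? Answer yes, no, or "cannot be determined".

yes

Chain the constraints: the crate → the sample → the memo → the receipt. Each link is directly stated, so the crate comes before the receipt.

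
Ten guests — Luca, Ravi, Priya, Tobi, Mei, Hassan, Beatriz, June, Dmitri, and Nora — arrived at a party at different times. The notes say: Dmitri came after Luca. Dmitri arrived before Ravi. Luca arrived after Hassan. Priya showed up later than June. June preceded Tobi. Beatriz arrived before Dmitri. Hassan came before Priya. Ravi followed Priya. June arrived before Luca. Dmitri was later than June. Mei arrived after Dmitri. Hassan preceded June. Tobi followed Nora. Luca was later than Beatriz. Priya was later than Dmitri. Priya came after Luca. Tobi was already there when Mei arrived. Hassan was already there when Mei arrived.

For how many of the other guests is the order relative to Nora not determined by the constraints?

7

Forced after Nora: Mei and Tobi.
That leaves Beatriz, Dmitri, Hassan, June, Luca, Priya, and Ravi with no forced order relative to Nora — 7.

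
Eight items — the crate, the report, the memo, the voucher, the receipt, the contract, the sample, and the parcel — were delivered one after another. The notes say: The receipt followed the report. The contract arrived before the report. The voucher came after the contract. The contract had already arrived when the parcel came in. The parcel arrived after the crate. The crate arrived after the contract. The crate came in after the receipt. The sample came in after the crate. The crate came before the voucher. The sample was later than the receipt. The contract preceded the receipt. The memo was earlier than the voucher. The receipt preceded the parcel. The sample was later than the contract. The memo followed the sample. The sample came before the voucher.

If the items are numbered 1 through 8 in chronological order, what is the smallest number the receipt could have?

3

The contract and the report must both come before the receipt — 2 forced predecessors.
Nothing else is forced ahead of the receipt, so its earliest slot is position 2 + 1 = 3.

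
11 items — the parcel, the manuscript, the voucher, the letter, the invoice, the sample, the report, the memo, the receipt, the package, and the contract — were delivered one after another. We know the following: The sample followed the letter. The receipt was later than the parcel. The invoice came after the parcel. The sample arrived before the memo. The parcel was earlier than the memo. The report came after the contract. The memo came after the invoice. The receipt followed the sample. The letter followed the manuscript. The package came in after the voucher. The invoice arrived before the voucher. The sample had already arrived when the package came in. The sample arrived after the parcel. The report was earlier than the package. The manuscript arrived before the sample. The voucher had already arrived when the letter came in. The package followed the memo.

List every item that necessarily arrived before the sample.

Directly stated before the sample: the letter, the manuscript, and the parcel.
The invoice reaches the sample via the invoice → the voucher → the letter → the sample.
The voucher reaches the sample via the voucher → the letter → the sample.

the invoice, the letter, the manuscript, the parcel, the voucher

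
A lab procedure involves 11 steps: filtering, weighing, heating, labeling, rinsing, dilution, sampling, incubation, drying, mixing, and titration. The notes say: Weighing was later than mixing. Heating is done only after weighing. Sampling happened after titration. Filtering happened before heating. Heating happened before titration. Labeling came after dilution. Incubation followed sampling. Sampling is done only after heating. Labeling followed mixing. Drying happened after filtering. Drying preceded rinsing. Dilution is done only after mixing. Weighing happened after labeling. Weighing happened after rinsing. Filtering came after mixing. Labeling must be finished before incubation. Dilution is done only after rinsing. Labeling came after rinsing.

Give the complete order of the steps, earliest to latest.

The constraints fix every adjacent pair, so only one ordering works:
mixing → filtering → drying → rinsing → dilution → labeling → weighing → heating → titration → sampling → incubation.

mixing, filtering, drying, rinsing, dilution, labeling, weighing, heating, titration, sampling, incubation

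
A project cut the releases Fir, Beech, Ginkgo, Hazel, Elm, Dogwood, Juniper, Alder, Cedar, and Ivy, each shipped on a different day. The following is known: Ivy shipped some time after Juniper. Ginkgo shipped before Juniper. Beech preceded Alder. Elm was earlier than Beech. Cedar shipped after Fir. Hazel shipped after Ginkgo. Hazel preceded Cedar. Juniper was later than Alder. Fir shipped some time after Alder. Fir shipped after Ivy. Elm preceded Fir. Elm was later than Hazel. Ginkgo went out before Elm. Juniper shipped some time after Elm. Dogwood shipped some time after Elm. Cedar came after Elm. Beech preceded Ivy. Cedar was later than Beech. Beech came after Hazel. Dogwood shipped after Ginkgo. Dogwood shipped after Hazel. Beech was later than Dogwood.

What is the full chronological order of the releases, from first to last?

Ginkgo, Hazel, Elm, Dogwood, Beech, Alder, Juniper, Ivy, Fir, Cedar

The constraints fix every adjacent pair, so only one ordering works:
Ginkgo → Hazel → Elm → Dogwood → Beech → Alder → Juniper → Ivy → Fir → Cedar.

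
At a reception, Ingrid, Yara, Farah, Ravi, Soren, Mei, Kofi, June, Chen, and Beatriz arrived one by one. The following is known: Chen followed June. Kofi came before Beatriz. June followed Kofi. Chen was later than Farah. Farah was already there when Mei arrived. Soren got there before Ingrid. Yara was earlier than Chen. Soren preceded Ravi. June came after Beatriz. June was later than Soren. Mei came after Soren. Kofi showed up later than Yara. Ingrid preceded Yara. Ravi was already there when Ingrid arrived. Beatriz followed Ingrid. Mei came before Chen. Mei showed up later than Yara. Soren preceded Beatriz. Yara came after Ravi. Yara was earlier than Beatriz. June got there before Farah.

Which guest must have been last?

Chen

Every other guest has a chain of constraints placing them before Chen, so Chen is last.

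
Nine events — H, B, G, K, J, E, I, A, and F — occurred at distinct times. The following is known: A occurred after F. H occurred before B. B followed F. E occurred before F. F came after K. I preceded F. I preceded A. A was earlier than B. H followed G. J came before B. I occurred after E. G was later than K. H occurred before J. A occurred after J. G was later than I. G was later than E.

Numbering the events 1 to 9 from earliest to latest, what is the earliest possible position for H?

E, G, I, and K must all come before H — 4 forced predecessors.
Nothing else is forced ahead of H, so its earliest slot is position 4 + 1 = 5.

5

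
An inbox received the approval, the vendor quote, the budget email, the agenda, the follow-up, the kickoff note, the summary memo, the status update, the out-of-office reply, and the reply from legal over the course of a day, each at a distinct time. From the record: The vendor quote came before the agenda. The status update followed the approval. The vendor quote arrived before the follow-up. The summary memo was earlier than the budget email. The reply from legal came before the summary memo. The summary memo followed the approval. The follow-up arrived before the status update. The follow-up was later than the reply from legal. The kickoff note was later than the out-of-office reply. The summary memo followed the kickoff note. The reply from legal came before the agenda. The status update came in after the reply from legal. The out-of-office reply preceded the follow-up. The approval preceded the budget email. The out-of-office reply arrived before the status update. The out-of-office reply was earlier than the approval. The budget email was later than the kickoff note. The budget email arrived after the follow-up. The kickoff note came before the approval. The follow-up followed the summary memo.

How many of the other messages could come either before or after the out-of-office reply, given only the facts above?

Forced after the out-of-office reply: the approval, the budget email, the follow-up, the kickoff note, the status update, and the summary memo.
That leaves the agenda, the reply from legal, and the vendor quote with no forced order relative to the out-of-office reply — 3.

3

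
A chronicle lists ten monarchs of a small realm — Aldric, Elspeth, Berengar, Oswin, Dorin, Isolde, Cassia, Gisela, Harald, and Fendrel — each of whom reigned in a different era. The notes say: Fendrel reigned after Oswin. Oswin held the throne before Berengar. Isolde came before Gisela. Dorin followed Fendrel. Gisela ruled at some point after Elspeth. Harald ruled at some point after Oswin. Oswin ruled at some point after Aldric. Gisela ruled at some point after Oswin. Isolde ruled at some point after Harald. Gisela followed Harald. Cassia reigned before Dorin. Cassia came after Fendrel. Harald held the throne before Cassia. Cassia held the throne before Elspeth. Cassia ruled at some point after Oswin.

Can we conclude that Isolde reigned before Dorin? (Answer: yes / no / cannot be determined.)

cannot be determined

No chain of stated constraints runs from Isolde to Dorin, and none runs from Dorin to Isolde either.
So the relative order of Isolde and Dorin is not fixed by the given facts.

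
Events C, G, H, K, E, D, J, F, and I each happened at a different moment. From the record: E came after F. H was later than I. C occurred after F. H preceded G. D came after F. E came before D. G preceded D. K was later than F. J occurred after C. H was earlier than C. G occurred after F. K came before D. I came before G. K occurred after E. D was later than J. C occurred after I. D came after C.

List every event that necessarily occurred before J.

C, F, H, I

Directly stated before J: C.
F reaches J via F → C → J.
H reaches J via H → C → J.
I reaches J via I → C → J.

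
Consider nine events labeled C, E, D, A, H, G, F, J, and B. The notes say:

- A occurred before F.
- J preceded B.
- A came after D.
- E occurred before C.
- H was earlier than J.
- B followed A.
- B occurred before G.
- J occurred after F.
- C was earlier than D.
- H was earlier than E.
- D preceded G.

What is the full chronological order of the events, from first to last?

H, E, C, D, A, F, J, B, G

The constraints fix every adjacent pair, so only one ordering works:
H → E → C → D → A → F → J → B → G.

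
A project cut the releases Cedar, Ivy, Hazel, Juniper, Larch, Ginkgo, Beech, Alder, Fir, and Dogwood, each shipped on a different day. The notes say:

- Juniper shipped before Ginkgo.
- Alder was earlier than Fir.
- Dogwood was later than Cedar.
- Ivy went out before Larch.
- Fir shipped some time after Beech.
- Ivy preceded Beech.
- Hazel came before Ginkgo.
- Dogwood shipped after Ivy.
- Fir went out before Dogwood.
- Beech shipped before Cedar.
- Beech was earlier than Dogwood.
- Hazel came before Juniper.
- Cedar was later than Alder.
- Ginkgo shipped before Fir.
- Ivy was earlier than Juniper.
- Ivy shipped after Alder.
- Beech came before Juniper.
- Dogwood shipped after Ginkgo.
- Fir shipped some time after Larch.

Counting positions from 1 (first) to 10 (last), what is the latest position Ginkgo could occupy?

8

Ginkgo must come before Dogwood and Fir — 2 releases forced after it.
Everything else can be placed before Ginkgo in some valid order, so Ginkgo can sit as late as position 10 − 2 = 8.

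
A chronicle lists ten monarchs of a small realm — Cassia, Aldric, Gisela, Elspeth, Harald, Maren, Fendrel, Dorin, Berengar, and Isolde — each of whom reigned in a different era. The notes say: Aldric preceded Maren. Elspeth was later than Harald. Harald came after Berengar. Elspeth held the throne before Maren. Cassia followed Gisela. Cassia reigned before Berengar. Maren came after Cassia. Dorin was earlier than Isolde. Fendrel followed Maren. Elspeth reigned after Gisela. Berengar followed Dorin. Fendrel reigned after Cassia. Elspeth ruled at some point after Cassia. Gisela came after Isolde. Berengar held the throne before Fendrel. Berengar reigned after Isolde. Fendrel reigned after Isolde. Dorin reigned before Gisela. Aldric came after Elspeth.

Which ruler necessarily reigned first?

Dorin has a chain of constraints placing them before every other ruler, so Dorin must be first.

Dorin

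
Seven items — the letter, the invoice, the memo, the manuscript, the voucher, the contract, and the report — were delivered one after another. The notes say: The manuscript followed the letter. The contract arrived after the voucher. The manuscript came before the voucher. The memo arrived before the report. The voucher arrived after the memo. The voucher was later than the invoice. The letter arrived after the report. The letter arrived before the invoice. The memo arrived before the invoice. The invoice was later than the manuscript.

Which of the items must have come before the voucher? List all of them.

Directly stated before the voucher: the invoice, the manuscript, and the memo.
The letter reaches the voucher via the letter → the invoice → the voucher.
The report reaches the voucher via the report → the letter → the invoice → the voucher.

the invoice, the letter, the manuscript, the memo, the report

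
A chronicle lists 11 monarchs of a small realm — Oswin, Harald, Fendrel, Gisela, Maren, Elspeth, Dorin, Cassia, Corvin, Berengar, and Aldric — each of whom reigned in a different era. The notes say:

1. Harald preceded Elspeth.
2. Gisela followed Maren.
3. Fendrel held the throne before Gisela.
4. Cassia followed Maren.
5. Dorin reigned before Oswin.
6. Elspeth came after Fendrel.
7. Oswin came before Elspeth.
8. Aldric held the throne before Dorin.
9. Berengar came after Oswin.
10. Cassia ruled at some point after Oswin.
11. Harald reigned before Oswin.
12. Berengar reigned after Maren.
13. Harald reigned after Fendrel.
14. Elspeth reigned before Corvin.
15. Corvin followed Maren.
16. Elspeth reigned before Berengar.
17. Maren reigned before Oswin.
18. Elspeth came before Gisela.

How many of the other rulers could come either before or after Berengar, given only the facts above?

3

Forced before Berengar: Aldric, Dorin, Elspeth, Fendrel, Harald, Maren, and Oswin.
That leaves Cassia, Corvin, and Gisela with no forced order relative to Berengar — 3.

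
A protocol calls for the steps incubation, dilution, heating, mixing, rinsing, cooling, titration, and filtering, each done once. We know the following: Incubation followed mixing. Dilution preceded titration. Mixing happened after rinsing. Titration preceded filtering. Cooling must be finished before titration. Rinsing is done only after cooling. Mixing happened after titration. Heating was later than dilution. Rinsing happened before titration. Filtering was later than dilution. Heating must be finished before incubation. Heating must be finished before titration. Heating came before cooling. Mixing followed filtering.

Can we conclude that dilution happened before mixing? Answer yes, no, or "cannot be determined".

yes

Chain the constraints: dilution → titration → mixing. Each link is directly stated, so dilution comes before mixing.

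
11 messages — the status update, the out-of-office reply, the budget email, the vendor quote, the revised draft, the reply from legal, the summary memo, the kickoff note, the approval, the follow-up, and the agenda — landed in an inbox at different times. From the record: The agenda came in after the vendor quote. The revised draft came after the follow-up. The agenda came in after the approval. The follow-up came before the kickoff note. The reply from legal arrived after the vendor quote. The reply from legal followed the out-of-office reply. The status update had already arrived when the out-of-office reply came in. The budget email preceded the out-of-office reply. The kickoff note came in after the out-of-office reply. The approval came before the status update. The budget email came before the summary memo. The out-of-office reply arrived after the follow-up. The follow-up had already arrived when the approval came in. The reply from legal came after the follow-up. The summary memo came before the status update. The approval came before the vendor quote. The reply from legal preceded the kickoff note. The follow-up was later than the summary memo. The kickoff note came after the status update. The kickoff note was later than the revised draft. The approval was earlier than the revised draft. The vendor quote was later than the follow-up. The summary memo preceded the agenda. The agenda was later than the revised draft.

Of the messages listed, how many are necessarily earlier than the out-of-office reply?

Directly stated before the out-of-office reply: the budget email, the follow-up, and the status update.
The approval reaches the out-of-office reply via the approval → the status update → the out-of-office reply.
The summary memo reaches the out-of-office reply via the summary memo → the follow-up → the out-of-office reply.
That's the approval, the budget email, the follow-up, the status update, and the summary memo — 5 in all.

5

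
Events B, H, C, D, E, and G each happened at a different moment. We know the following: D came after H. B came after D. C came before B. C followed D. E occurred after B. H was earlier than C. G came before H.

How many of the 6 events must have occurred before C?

Directly stated before C: D and H.
G reaches C via G → H → C.
That's D, G, and H — 3 in all.

3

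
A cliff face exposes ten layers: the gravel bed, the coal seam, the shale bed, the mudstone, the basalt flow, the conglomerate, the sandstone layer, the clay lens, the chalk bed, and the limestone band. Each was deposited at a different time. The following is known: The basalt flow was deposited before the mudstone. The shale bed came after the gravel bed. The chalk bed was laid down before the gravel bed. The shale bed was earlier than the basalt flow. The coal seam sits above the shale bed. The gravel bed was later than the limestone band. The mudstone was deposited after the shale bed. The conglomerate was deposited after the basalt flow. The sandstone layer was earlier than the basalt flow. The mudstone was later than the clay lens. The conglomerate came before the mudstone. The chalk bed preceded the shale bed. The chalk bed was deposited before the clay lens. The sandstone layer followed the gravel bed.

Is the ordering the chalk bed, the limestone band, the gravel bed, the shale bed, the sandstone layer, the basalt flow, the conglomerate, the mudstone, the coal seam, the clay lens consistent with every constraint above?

no

The constraints require the clay lens before the mudstone, but in the proposed sequence the mudstone appears ahead of the clay lens. That one violation is enough.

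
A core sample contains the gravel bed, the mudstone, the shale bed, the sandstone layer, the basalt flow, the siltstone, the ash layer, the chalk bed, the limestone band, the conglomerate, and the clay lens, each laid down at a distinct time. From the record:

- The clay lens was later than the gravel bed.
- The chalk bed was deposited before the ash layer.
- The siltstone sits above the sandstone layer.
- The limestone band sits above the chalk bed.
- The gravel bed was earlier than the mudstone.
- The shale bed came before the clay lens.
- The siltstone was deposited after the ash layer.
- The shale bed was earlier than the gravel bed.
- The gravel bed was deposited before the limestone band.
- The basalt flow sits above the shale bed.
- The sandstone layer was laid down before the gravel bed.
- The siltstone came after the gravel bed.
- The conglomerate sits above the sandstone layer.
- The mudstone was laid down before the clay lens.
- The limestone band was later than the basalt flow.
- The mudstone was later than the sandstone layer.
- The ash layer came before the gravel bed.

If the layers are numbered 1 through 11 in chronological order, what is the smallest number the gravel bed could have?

5

The ash layer, the chalk bed, the sandstone layer, and the shale bed must all come before the gravel bed — 4 forced predecessors.
Nothing else is forced ahead of the gravel bed, so its earliest slot is position 4 + 1 = 5.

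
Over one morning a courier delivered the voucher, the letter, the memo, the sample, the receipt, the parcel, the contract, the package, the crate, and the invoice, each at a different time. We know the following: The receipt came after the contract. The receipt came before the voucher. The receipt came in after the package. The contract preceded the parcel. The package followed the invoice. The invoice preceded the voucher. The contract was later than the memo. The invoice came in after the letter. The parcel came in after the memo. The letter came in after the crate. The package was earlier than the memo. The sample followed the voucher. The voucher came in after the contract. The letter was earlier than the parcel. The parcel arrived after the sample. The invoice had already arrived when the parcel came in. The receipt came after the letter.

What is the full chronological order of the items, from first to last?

The constraints fix every adjacent pair, so only one ordering works:
the crate → the letter → the invoice → the package → the memo → the contract → the receipt → the voucher → the sample → the parcel.

the crate, the letter, the invoice, the package, the memo, the contract, the receipt, the voucher, the sample, the parcel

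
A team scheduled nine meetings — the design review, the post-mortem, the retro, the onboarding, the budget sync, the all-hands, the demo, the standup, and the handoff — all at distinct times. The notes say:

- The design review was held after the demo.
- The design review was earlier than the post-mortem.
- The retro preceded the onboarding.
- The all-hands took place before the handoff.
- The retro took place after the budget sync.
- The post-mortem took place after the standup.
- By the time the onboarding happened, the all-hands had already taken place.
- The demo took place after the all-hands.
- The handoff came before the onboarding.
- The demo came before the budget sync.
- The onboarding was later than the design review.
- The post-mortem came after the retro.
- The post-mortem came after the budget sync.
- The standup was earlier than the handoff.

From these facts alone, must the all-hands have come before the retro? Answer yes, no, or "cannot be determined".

Chain the constraints: the all-hands → the demo → the budget sync → the retro. Each link is directly stated, so the all-hands comes before the retro.

yes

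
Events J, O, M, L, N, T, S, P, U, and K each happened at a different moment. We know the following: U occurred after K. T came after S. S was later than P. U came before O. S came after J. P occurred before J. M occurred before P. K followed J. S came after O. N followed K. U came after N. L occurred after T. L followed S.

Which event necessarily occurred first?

M

M has a chain of constraints placing it before every other event, so M must be first.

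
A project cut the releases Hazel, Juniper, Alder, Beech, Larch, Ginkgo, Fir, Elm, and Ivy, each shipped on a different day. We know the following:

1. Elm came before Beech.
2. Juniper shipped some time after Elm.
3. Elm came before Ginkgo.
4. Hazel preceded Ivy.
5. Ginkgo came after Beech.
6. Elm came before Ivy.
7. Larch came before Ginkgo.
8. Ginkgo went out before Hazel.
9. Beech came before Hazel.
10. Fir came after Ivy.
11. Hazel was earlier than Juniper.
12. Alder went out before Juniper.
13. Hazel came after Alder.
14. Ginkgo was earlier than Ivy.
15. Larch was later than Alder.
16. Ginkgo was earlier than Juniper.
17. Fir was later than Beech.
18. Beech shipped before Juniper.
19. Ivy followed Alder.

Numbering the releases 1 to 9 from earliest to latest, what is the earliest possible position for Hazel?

Alder, Beech, Elm, Ginkgo, and Larch must all come before Hazel — 5 forced predecessors.
Nothing else is forced ahead of Hazel, so its earliest slot is position 5 + 1 = 6.

6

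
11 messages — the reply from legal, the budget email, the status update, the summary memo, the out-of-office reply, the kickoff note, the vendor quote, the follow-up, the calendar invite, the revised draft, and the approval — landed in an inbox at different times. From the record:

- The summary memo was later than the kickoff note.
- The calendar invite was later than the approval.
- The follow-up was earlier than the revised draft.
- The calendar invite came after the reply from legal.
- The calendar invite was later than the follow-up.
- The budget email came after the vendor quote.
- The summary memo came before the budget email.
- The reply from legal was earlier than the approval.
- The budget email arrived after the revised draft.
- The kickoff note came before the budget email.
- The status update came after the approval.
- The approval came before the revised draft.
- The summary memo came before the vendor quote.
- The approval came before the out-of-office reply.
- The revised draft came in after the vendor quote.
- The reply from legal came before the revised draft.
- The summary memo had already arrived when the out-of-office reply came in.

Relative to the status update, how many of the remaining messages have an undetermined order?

Forced before the status update: the approval and the reply from legal.
That leaves the budget email, the calendar invite, the follow-up, the kickoff note, the out-of-office reply, the revised draft, the summary memo, and the vendor quote with no forced order relative to the status update — 8.

8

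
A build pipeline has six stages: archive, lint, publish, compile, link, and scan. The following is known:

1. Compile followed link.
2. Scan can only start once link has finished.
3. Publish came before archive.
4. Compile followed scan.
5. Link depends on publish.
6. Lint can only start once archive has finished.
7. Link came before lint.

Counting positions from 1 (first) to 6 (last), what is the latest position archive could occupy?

Archive must come before lint — 1 stage forced after it.
Everything else can be placed before archive in some valid order, so archive can sit as late as position 6 − 1 = 5.

5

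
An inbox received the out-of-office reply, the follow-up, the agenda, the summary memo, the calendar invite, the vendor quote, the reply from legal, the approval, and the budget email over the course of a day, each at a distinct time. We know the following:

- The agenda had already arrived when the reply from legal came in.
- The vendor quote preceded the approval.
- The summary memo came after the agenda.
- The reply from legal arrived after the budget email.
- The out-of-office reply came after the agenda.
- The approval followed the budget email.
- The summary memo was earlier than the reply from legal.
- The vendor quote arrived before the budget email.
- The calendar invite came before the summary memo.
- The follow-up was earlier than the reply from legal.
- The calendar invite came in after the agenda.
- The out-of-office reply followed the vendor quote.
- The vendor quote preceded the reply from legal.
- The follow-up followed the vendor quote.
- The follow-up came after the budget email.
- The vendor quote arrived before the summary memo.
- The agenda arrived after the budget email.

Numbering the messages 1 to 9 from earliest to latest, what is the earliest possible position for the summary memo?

The agenda, the budget email, the calendar invite, and the vendor quote must all come before the summary memo — 4 forced predecessors.
Nothing else is forced ahead of the summary memo, so its earliest slot is position 4 + 1 = 5.

5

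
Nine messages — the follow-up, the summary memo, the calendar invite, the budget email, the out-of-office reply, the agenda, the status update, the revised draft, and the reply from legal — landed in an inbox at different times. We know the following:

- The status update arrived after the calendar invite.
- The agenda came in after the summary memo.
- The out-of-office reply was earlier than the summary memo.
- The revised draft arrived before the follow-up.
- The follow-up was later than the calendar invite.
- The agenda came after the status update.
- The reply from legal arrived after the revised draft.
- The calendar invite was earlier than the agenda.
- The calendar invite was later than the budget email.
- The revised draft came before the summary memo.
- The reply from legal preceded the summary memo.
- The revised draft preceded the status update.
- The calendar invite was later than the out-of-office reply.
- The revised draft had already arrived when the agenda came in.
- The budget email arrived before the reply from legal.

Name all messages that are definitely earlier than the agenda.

the budget email, the calendar invite, the out-of-office reply, the reply from legal, the revised draft, the status update, the summary memo

Directly stated before the agenda: the calendar invite, the revised draft, the status update, and the summary memo.
The budget email reaches the agenda via the budget email → the calendar invite → the agenda.
The out-of-office reply reaches the agenda via the out-of-office reply → the summary memo → the agenda.
The reply from legal reaches the agenda via the reply from legal → the summary memo → the agenda.
No chain forces the follow-up ahead of the agenda.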